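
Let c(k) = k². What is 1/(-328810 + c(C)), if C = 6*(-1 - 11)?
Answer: -1/323626 ≈ -3.0900e-6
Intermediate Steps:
C = -72 (C = 6*(-12) = -72)
1/(-328810 + c(C)) = 1/(-328810 + (-72)²) = 1/(-328810 + 5184) = 1/(-323626) = -1/323626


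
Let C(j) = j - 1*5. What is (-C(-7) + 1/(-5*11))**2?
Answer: 434281/3025 ≈ 143.56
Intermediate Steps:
C(j) = -5 + j (C(j) = j - 5 = -5 + j)
(-C(-7) + 1/(-5*11))**2 = (-(-5 - 7) + 1/(-5*11))**2 = (-1*(-12) + 1/(-55))**2 = (12 - 1/55)**2 = (659/55)**2 = 434281/3025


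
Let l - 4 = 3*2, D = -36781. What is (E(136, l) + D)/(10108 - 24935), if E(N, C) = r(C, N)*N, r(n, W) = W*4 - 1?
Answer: -37067/14827 ≈ -2.5000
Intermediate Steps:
r(n, W) = -1 + 4*W (r(n, W) = 4*W - 1 = -1 + 4*W)
l = 10 (l = 4 + 3*2 = 4 + 6 = 10)
E(N, C) = N*(-1 + 4*N) (E(N, C) = (-1 + 4*N)*N = N*(-1 + 4*N))
(E(136, l) + D)/(10108 - 24935) = (136*(-1 + 4*136) - 36781)/(10108 - 24935) = (136*(-1 + 544) - 36781)/(-14827) = (136*543 - 36781)*(-1/14827) = (73848 - 36781)*(-1/14827) = 37067*(-1/14827) = -37067/14827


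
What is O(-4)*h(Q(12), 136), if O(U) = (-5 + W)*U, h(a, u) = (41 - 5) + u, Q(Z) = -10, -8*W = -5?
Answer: 3010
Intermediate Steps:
W = 5/8 (W = -1/8*(-5) = 5/8 ≈ 0.62500)
h(a, u) = 36 + u
O(U) = -35*U/8 (O(U) = (-5 + 5/8)*U = -35*U/8)
O(-4)*h(Q(12), 136) = (-35/8*(-4))*(36 + 136) = (35/2)*172 = 3010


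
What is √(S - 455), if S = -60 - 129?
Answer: 2*I*√161 ≈ 25.377*I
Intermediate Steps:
S = -189
√(S - 455) = √(-189 - 455) = √(-644) = 2*I*√161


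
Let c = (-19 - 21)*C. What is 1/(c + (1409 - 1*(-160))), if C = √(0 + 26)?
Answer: 1569/2420161 + 40*√26/2420161 ≈ 0.00073258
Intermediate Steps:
C = √26 ≈ 5.0990
c = -40*√26 (c = (-19 - 21)*√26 = -40*√26 ≈ -203.96)
1/(c + (1409 - 1*(-160))) = 1/(-40*√26 + (1409 - 1*(-160))) = 1/(-40*√26 + (1409 + 160)) = 1/(-40*√26 + 1569) = 1/(1569 - 40*√26)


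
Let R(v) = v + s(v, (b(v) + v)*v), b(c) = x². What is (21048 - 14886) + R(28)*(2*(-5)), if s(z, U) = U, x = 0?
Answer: -1958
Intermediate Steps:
b(c) = 0 (b(c) = 0² = 0)
R(v) = v + v² (R(v) = v + (0 + v)*v = v + v*v = v + v²)
(21048 - 14886) + R(28)*(2*(-5)) = (21048 - 14886) + (28*(1 + 28))*(2*(-5)) = 6162 + (28*29)*(-10) = 6162 + 812*(-10) = 6162 - 8120 = -1958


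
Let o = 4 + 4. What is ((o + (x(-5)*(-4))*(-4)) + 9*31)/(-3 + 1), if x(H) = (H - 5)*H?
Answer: -1087/2 ≈ -543.50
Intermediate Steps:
o = 8
x(H) = H*(-5 + H) (x(H) = (-5 + H)*H = H*(-5 + H))
((o + (x(-5)*(-4))*(-4)) + 9*31)/(-3 + 1) = ((8 + (-5*(-5 - 5)*(-4))*(-4)) + 9*31)/(-3 + 1) = ((8 + (-5*(-10)*(-4))*(-4)) + 279)/(-2) = -((8 + (50*(-4))*(-4)) + 279)/2 = -((8 - 200*(-4)) + 279)/2 = -((8 + 800) + 279)/2 = -(808 + 279)/2 = -1/2*1087 = -1087/2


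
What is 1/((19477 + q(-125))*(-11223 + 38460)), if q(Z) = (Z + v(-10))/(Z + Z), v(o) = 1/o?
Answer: 2500/1326271695987 ≈ 1.8850e-9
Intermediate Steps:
q(Z) = (-⅒ + Z)/(2*Z) (q(Z) = (Z + 1/(-10))/(Z + Z) = (Z - ⅒)/((2*Z)) = (-⅒ + Z)*(1/(2*Z)) = (-⅒ + Z)/(2*Z))
1/((19477 + q(-125))*(-11223 + 38460)) = 1/((19477 + (1/20)*(-1 + 10*(-125))/(-125))*(-11223 + 38460)) = 1/((19477 + (1/20)*(-1/125)*(-1 - 1250))*27237) = 1/((19477 + (1/20)*(-1/125)*(-1251))*27237) = 1/((19477 + 1251/2500)*27237) = 1/((48693751/2500)*27237) = 1/(1326271695987/2500) = 2500/1326271695987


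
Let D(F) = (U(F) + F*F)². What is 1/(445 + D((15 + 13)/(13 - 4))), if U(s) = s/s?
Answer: 6561/3667870 ≈ 0.0017888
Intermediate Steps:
U(s) = 1
D(F) = (1 + F²)² (D(F) = (1 + F*F)² = (1 + F²)²)
1/(445 + D((15 + 13)/(13 - 4))) = 1/(445 + (1 + ((15 + 13)/(13 - 4))²)²) = 1/(445 + (1 + (28/9)²)²) = 1/(445 + (1 + 784/81)²) = 1/(445 + (865/81)²) = 1/(445 + 748225/6561) = 1/(3667870/6561) = 6561/3667870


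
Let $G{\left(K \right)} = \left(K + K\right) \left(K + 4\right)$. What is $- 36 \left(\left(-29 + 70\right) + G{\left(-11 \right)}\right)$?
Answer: $-7020$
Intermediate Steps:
$G{\left(K \right)} = 2 K \left(4 + K\right)$
$- 36 \left(\left(-29 + 70\right) + G{\left(-11 \right)}\right) = - 36 \left(\left(-29 + 70\right) + 2 \left(-11\right) \left(4 - 11\right)\right) = - 36 \left(41 + 2 \left(-11\right) \left(-7\right)\right) = - 36 \left(41 + 154\right) = \left(-36\right) 195 = -7020$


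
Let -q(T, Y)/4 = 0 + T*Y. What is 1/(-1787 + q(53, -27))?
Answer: 1/3937 ≈ 0.00025400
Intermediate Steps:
q(T, Y) = -4*T*Y (q(T, Y) = -4*(0 + T*Y) = -4*T*Y)
1/(-1787 + q(53, -27)) = 1/(-1787 - 4*53*(-27)) = 1/(-1787 + 5724) = 1/3937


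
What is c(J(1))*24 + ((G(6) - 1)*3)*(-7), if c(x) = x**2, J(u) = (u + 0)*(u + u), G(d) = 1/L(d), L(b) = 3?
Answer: 110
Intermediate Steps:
G(d) = 1/3
J(u) = 2*u**2 (J(u) = u*(2*u) = 2*u**2)
c(J(1))*24 + ((G(6) - 1)*3)*(-7) = (2*1**2)**2*24 + ((1/3 - 1)*3)*(-7) = (2*1)**2*24 - 2/3*3*(-7) = 2**2*24 - 2*(-7) = 4*24 + 14 = 96 + 14 = 110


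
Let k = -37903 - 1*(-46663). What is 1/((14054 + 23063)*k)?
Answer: 1/325144920 ≈ 3.0756e-9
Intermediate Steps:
k = 8760 (k = -37903 + 46663 = 8760)
1/((14054 + 23063)*k) = 1/((14054 + 23063)*8760) = (1/8760)/37117 = (1/37117)*(1/8760) = 1/325144920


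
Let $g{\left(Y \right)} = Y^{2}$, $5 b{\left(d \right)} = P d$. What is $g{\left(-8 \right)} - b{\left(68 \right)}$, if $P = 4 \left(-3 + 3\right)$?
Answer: $64$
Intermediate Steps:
$P = 0$ ($P = 4 \cdot 0 = 0$)
$b{\left(d \right)} = 0$ ($b{\left(d \right)} = \frac{0 d}{5} = \frac{1}{5} \cdot 0 = 0$)
$g{\left(-8 \right)} - b{\left(68 \right)} = \left(-8\right)^{2} - 0 = 64 + 0 = 64$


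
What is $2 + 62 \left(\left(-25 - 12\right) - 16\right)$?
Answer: $-3284$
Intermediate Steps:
$2 + 62 \left(\left(-25 - 12\right) - 16\right) = 2 + 62 \left(-37 - 16\right) = 2 + 62 \left(-53\right) = 2 - 3286 = -3284$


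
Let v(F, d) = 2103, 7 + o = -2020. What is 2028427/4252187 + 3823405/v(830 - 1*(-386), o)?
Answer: 16262098818716/8942349261 ≈ 1818.5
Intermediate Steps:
o = -2027 (o = -7 - 2020 = -2027)
2028427/4252187 + 3823405/v(830 - 1*(-386), o) = 2028427/4252187 + 3823405/2103 = 16262098818716/8942349261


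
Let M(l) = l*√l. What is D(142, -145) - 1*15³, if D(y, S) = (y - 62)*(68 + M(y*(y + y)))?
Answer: 2065 + 458126080*√2 ≈ 6.4789e+8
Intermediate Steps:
M(l) = l^(3/2)
D(y, S) = (-62 + y)*(68 + 2*√2*(y²)^(3/2)) (D(y, S) = (y - 62)*(68 + (y*(y + y))^(3/2)) = (-62 + y)*(68 + (y*(2*y))^(3/2)) = (-62 + y)*(68 + (2*y²)^(3/2)) = (-62 + y)*(68 + 2*√2*(y²)^(3/2)))
D(142, -145) - 1*15³ = (-4216 + 68*142 - 124*√2*(142²)^(3/2) + 2*142*√2*(142²)^(3/2)) - 1*15³ = (-4216 + 9656 - 124*√2*20164^(3/2) + 2*142*√2*20164^(3/2)) - 1*3375 = (-4216 + 9656 - 124*√2*2863288 + 2*142*√2*2863288) - 3375 = (-4216 + 9656 - 355047712*√2 + 813173792*√2) - 3375 = (5440 + 458126080*√2) - 3375 = 2065 + 458126080*√2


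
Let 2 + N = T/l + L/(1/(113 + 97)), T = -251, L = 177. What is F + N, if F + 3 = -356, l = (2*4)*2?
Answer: 588693/16 ≈ 36793.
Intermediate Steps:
l = 16 (l = 8*2 = 16)
F = -359 (F = -3 - 356 = -359)
N = 594437/16 (N = -2 + (-251/16 + 177/(1/(113 + 97))) = -2 + (-251*1/16 + 177/(1/210)) = -2 + (-251/16 + 177/(1/210)) = -2 + (-251/16 + 177*210) = -2 + (-251/16 + 37170) = -2 + 594469/16 = 594437/16 ≈ 37152.)
F + N = -359 + 594437/16 = 588693/16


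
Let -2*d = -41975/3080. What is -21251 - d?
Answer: -26189627/1232 ≈ -21258.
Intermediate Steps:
d = 8395/1232 (d = -(-41975)/(2*3080) = -½*(-8395/616) = 8395/1232 ≈ 6.8141)
-21251 - d = -21251 - 1*8395/1232 = -21251 - 8395/1232 = -26189627/1232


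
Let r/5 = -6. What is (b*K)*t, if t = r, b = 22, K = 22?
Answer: -14520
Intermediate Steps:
r = -30 (r = 5*(-6) = -30)
t = -30
(b*K)*t = (22*22)*(-30) = 484*(-30) = -14520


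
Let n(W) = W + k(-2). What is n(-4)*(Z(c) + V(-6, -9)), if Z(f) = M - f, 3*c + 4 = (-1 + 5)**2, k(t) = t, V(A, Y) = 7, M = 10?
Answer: -78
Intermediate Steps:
c = 4 (c = -4/3 + (-1 + 5)**2/3 = -4/3 + (1/3)*4**2 = -4/3 + (1/3)*16 = -4/3 + 16/3 = 4)
n(W) = -2 + W (n(W) = W - 2 = -2 + W)
Z(f) = 10 - f
n(-4)*(Z(c) + V(-6, -9)) = (-2 - 4)*((10 - 1*4) + 7) = -6*((10 - 4) + 7) = -6*(6 + 7) = -6*13 = -78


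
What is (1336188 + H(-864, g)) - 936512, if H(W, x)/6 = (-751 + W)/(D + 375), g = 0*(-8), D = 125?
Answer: 19982831/50 ≈ 3.9966e+5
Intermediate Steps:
g = 0
H(W, x) = -2253/250 + 3*W/250 (H(W, x) = 6*((-751 + W)/(125 + 375)) = 6*((-751 + W)/500) = 6*((-751 + W)*(1/500)) = 6*(-751/500 + W/500) = -2253/250 + 3*W/250)
(1336188 + H(-864, g)) - 936512 = (1336188 + (-2253/250 + (3/250)*(-864))) - 936512 = (1336188 + (-2253/250 - 1296/125)) - 936512 = (1336188 - 969/50) - 936512 = 66808431/50 - 936512 = 19982831/50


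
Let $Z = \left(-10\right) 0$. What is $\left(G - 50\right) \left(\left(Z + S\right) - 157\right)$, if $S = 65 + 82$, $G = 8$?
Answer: $420$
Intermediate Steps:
$Z = 0$
$S = 147$
$\left(G - 50\right) \left(\left(Z + S\right) - 157\right) = \left(8 - 50\right) \left(\left(0 + 147\right) - 157\right) = - 42 \left(147 - 157\right) = \left(-42\right) \left(-10\right) = 420$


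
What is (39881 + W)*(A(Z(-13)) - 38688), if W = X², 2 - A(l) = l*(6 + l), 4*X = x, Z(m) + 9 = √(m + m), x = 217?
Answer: -26507752095/16 + 2055555*I*√26/4 ≈ -1.6567e+9 + 2.6203e+6*I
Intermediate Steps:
Z(m) = -9 + √2*√m (Z(m) = -9 + √(m + m) = -9 + √(2*m) = -9 + √2*√m)
X = 217/4 (X = (¼)*217 = 217/4 ≈ 54.250)
A(l) = 2 - l*(6 + l)
W = 47089/16 (W = (217/4)² = 47089/16 ≈ 2943.1)
(39881 + W)*(A(Z(-13)) - 38688) = (39881 + 47089/16)*((2 - (-9 + √2*√(-13))² - 6*(-9 + √2*√(-13))) - 38688) = 685185*((2 - (-9 + √2*(I*√13))² - 6*(-9 + √2*(I*√13))) - 38688)/16 = 685185*((2 - (-9 + I*√26)² - 6*(-9 + I*√26)) - 38688)/16 = 685185*((2 - (-9 + I*√26)² + (54 - 6*I*√26)) - 38688)/16 = 685185*((56 - (-9 + I*√26)² - 6*I*√26) - 38688)/16 = 685185*(-38632 - (-9 + I*√26)² - 6*I*√26)/16 = -3308758365/2 - 685185*(-9 + I*√26)²/16 - 2055555*I*√26/8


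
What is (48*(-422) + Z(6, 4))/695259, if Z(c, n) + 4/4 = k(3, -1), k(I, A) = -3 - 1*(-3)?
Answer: -20257/695259 ≈ -0.029136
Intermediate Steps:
k(I, A) = 0 (k(I, A) = -3 + 3 = 0)
Z(c, n) = -1 (Z(c, n) = -1 + 0 = -1)
(48*(-422) + Z(6, 4))/695259 = (48*(-422) - 1)/695259 = (-20256 - 1)*(1/695259) = -20257*1/695259 = -20257/695259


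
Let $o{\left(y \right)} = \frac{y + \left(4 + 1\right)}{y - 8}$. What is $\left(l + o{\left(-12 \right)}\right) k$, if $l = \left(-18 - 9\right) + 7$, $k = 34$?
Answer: $- \frac{6681}{10} \approx -668.1$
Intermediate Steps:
$o{\left(y \right)} = \frac{5 + y}{-8 + y}$ ($o{\left(y \right)} = \frac{y + 5}{-8 + y} = \frac{5 + y}{-8 + y}$)
$l = -20$ ($l = -27 + 7 = -20$)
$\left(l + o{\left(-12 \right)}\right) k = \left(-20 + \frac{5 - 12}{-8 - 12}\right) 34 = \left(-20 + \frac{1}{-20} \left(-7\right)\right) 34 = \left(-20 - - \frac{7}{20}\right) 34 = \left(-20 + \frac{7}{20}\right) 34 = \left(- \frac{393}{20}\right) 34 = - \frac{6681}{10}$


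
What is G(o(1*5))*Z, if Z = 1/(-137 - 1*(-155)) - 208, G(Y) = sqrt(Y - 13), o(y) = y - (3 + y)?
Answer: -7486*I/9 ≈ -831.78*I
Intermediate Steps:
o(y) = -3 (o(y) = y + (-3 - y) = -3)
G(Y) = sqrt(-13 + Y)
Z = -3743/18 (Z = 1/(-137 + 155) - 208 = 1/18 - 208 = -3743/18 ≈ -207.94)
G(o(1*5))*Z = sqrt(-13 - 3)*(-3743/18) = sqrt(-16)*(-3743/18) = (4*I)*(-3743/18) = -7486*I/9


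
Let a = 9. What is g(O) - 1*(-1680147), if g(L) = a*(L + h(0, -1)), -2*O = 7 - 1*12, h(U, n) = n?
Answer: 3360321/2 ≈ 1.6802e+6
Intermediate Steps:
O = 5/2 (O = -(7 - 1*12)/2 = -(7 - 12)/2 = -1/2*(-5) = 5/2 ≈ 2.5000)
g(L) = -9 + 9*L (g(L) = 9*(L - 1) = 9*(-1 + L) = -9 + 9*L)
g(O) - 1*(-1680147) = (-9 + 9*(5/2)) - 1*(-1680147) = (-9 + 45/2) + 1680147 = 27/2 + 1680147 = 3360321/2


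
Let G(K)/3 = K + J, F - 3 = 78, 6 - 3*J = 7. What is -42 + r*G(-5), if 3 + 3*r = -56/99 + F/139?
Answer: -1077118/41283 ≈ -26.091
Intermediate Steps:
J = -⅓ (J = 2 - ⅓*7 = 2 - 7/3 = -⅓ ≈ -0.33333)
F = 81 (F = 3 + 78 = 81)
G(K) = -1 + 3*K (G(K) = 3*(K - ⅓) = 3*(-⅓ + K) = -1 + 3*K)
r = -41048/41283 (r = -1 + (-56/99 + 81/139)/3 = -1 + (⅓)*(235/13761) = -1 + 235/41283 = -41048/41283 ≈ -0.99431)
-42 + r*G(-5) = -42 - 41048*(-1 + 3*(-5))/41283 = -42 - 41048*(-1 - 15)/41283 = -42 - 41048/41283*(-16) = -42 + 656768/41283 = -1077118/41283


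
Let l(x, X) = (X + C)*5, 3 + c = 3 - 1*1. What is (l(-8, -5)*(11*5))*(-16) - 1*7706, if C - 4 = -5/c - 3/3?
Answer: -20906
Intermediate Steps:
c = -1 (c = -3 + (3 - 1*1) = -3 + (3 - 1) = -3 + 2 = -1)
C = 8 (C = 4 + (-5/(-1) - 3/3) = 4 + (-5*(-1) - 3*1/3) = 4 + (5 - 1) = 4 + 4 = 8)
l(x, X) = 40 + 5*X (l(x, X) = (X + 8)*5 = (8 + X)*5 = 40 + 5*X)
(l(-8, -5)*(11*5))*(-16) - 1*7706 = ((40 + 5*(-5))*(11*5))*(-16) - 1*7706 = ((40 - 25)*55)*(-16) - 7706 = (15*55)*(-16) - 7706 = 825*(-16) - 7706 = -13200 - 7706 = -20906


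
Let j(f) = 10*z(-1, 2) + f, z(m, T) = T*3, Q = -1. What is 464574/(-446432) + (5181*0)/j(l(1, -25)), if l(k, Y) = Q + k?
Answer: -232287/223216 ≈ -1.0406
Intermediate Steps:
z(m, T) = 3*T
l(k, Y) = -1 + k
j(f) = 60 + f (j(f) = 10*(3*2) + f = 10*6 + f = 60 + f)
464574/(-446432) + (5181*0)/j(l(1, -25)) = 464574/(-446432) + (5181*0)/(60 + (-1 + 1)) = 464574*(-1/446432) + 0/(60 + 0) = -232287/223216 + 0/60 = -232287/223216 + 0*(1/60) = -232287/223216 + 0 = -232287/223216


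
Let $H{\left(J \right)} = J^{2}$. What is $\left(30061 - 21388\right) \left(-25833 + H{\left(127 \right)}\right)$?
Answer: $-84162792$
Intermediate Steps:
$\left(30061 - 21388\right) \left(-25833 + H{\left(127 \right)}\right) = \left(30061 - 21388\right) \left(-25833 + 127^{2}\right) = 8673 \left(-25833 + 16129\right) = 8673 \left(-9704\right) = -84162792$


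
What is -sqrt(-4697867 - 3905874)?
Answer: -I*sqrt(8603741) ≈ -2933.2*I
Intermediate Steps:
-sqrt(-4697867 - 3905874) = -sqrt(-8603741) = -I*sqrt(8603741)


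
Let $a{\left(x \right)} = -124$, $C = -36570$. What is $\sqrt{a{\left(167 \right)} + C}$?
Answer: $i \sqrt{36694} \approx 191.56 i$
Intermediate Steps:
$\sqrt{a{\left(167 \right)} + C} = \sqrt{-124 - 36570} = \sqrt{-36694} = i \sqrt{36694}$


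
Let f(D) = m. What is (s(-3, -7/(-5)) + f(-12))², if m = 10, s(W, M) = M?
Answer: 3249/25 ≈ 129.96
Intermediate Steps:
f(D) = 10
(s(-3, -7/(-5)) + f(-12))² = (-7/(-5) + 10)² = (-7*(-⅕) + 10)² = (7/5 + 10)² = (57/5)² = 3249/25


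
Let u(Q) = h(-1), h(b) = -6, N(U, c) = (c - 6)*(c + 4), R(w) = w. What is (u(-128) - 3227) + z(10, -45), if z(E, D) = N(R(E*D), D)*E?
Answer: 17677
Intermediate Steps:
N(U, c) = (-6 + c)*(4 + c)
u(Q) = -6
z(E, D) = E*(-24 + D² - 2*D) (z(E, D) = (-24 + D² - 2*D)*E = E*(-24 + D² - 2*D))
(u(-128) - 3227) + z(10, -45) = (-6 - 3227) + 10*(-24 + (-45)² - 2*(-45)) = -3233 + 10*(-24 + 2025 + 90) = -3233 + 10*2091 = -3233 + 20910 = 17677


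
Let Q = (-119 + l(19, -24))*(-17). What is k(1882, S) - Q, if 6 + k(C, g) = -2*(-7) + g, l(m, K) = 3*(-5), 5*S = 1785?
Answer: -1913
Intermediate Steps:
S = 357 (S = (⅕)*1785 = 357)
l(m, K) = -15
k(C, g) = 8 + g (k(C, g) = -6 + (-2*(-7) + g) = -6 + (14 + g) = 8 + g)
Q = 2278 (Q = (-119 - 15)*(-17) = -134*(-17) = 2278)
k(1882, S) - Q = (8 + 357) - 1*2278 = 365 - 2278 = -1913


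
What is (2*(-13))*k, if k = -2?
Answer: 52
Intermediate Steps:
(2*(-13))*k = (2*(-13))*(-2) = -26*(-2) = 52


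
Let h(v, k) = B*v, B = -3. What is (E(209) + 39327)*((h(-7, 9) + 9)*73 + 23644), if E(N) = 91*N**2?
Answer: 103705374532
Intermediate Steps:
h(v, k) = -3*v
(E(209) + 39327)*((h(-7, 9) + 9)*73 + 23644) = (91*209**2 + 39327)*((-3*(-7) + 9)*73 + 23644) = (91*43681 + 39327)*((21 + 9)*73 + 23644) = (3974971 + 39327)*(30*73 + 23644) = 4014298*(2190 + 23644) = 4014298*25834 = 103705374532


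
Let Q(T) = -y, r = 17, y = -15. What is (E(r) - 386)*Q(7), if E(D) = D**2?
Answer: -1455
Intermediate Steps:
Q(T) = 15 (Q(T) = -1*(-15) = 15)
(E(r) - 386)*Q(7) = (17**2 - 386)*15 = (289 - 386)*15 = -97*15 = -1455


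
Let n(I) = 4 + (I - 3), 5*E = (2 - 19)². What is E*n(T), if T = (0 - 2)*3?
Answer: -289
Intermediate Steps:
E = 289/5 (E = (2 - 19)²/5 = (⅕)*(-17)² = (⅕)*289 = 289/5 ≈ 57.800)
T = -6 (T = -2*3 = -6)
n(I) = 1 + I (n(I) = 4 + (-3 + I) = 1 + I)
E*n(T) = 289*(1 - 6)/5 = (289/5)*(-5) = -289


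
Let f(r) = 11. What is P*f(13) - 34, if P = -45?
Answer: -529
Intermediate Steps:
P*f(13) - 34 = -45*11 - 34 = -495 - 34 = -529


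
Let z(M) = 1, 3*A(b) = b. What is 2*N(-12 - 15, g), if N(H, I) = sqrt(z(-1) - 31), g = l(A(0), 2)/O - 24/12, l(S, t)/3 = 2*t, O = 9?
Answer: 2*I*sqrt(30) ≈ 10.954*I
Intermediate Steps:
A(b) = b/3
l(S, t) = 6*t (l(S, t) = 3*(2*t) = 6*t)
g = -2/3 (g = (6*2)/9 - 24/12 = 12*(1/9) - 24*1/12 = 4/3 - 2 = -2/3 ≈ -0.66667)
N(H, I) = I*sqrt(30) (N(H, I) = sqrt(1 - 31) = sqrt(-30) = I*sqrt(30))
2*N(-12 - 15, g) = 2*(I*sqrt(30)) = 2*I*sqrt(30)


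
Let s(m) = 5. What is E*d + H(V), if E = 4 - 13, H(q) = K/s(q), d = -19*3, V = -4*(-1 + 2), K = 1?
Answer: 2566/5 ≈ 513.20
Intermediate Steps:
V = -4 (V = -4*1 = -4)
d = -57
H(q) = ⅕ (H(q) = 1/5 = 1*(⅕) = ⅕)
E = -9
E*d + H(V) = -9*(-57) + ⅕ = 513 + ⅕ = 2566/5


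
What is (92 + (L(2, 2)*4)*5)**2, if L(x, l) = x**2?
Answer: 29584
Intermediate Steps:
(92 + (L(2, 2)*4)*5)**2 = (92 + (2**2*4)*5)**2 = (92 + (4*4)*5)**2 = (92 + 16*5)**2 = (92 + 80)**2 = 172**2 = 29584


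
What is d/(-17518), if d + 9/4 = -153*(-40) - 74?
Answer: -24175/70072 ≈ -0.34500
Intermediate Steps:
d = 24175/4 (d = -9/4 + (-153*(-40) - 74) = -9/4 + (6120 - 74) = -9/4 + 6046 = 24175/4 ≈ 6043.8)
d/(-17518) = (24175/4)/(-17518) = (24175/4)*(-1/17518) = -24175/70072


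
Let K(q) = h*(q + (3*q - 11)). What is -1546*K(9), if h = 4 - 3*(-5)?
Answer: -734350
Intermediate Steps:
h = 19 (h = 4 + 15 = 19)
K(q) = -209 + 76*q (K(q) = 19*(q + (3*q - 11)) = 19*(q + (-11 + 3*q)) = 19*(-11 + 4*q) = -209 + 76*q)
-1546*K(9) = -1546*(-209 + 76*9) = -1546*(-209 + 684) = -1546*475 = -734350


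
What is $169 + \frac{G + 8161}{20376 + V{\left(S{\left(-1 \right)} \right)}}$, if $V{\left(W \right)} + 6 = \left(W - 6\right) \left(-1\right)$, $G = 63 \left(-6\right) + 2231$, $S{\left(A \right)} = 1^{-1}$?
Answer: $\frac{3453389}{20375} \approx 169.49$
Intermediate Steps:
$S{\left(A \right)} = 1$
$G = 1853$ ($G = -378 + 2231 = 1853$)
$V{\left(W \right)} = - W$ ($V{\left(W \right)} = -6 + \left(W - 6\right) \left(-1\right) = -6 + \left(-6 + W\right) \left(-1\right) = -6 - \left(-6 + W\right) = - W$)
$169 + \frac{G + 8161}{20376 + V{\left(S{\left(-1 \right)} \right)}} = 169 + \frac{1853 + 8161}{20376 - 1} = 169 + \frac{10014}{20376 - 1} = 169 + \frac{10014}{20375} = \frac{3453389}{20375}$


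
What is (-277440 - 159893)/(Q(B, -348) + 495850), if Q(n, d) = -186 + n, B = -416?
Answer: -33641/38096 ≈ -0.88306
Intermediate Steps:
(-277440 - 159893)/(Q(B, -348) + 495850) = (-277440 - 159893)/((-186 - 416) + 495850) = -437333/(-602 + 495850) = -437333/495248 = -437333*1/495248 = -33641/38096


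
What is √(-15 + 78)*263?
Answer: 789*√7 ≈ 2087.5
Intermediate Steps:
√(-15 + 78)*263 = √63*263 = (3*√7)*263 = 789*√7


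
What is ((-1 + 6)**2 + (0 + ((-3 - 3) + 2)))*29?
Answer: 609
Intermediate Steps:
((-1 + 6)**2 + (0 + ((-3 - 3) + 2)))*29 = (5**2 + (0 + (-6 + 2)))*29 = (25 + (0 - 4))*29 = (25 - 4)*29 = 21*29 = 609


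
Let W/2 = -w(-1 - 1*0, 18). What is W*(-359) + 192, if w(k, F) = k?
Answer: -526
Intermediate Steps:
W = 2 (W = 2*(-(-1 - 1*0)) = 2*(-(-1 + 0)) = 2*(-1*(-1)) = 2*1 = 2)
W*(-359) + 192 = 2*(-359) + 192 = -718 + 192 = -526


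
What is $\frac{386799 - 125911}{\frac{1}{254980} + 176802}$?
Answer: $\frac{66521222240}{45080973961} \approx 1.4756$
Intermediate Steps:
$\frac{386799 - 125911}{\frac{1}{254980} + 176802} = \frac{260888}{\frac{1}{254980} + 176802} = \frac{260888}{\frac{45080973961}{254980}} = 260888 \cdot \frac{254980}{45080973961} = \frac{66521222240}{45080973961}$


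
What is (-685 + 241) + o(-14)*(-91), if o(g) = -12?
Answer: 648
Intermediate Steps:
(-685 + 241) + o(-14)*(-91) = (-685 + 241) - 12*(-91) = -444 + 1092 = 648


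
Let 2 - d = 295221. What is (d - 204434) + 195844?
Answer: -303809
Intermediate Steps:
d = -295219 (d = 2 - 1*295221 = 2 - 295221 = -295219)
(d - 204434) + 195844 = (-295219 - 204434) + 195844 = -499653 + 195844 = -303809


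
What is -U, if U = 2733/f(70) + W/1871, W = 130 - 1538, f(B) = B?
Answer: -5014883/130970 ≈ -38.290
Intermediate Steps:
W = -1408
U = 5014883/130970 (U = 2733/70 - 1408/1871 = 5014883/130970 ≈ 38.290)
-U = -1*5014883/130970 = -5014883/130970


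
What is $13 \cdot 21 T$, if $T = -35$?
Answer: $-9555$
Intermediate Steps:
$13 \cdot 21 T = 13 \cdot 21 \left(-35\right) = 273 \left(-35\right) = -9555$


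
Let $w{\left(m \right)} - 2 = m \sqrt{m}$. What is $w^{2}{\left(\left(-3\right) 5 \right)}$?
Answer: $\left(2 - 15 i \sqrt{15}\right)^{2} \approx -3371.0 - 232.38 i$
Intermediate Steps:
$w{\left(m \right)} = 2 + m^{\frac{3}{2}}$ ($w{\left(m \right)} = 2 + m \sqrt{m} = 2 + m^{\frac{3}{2}}$)
$w^{2}{\left(\left(-3\right) 5 \right)} = \left(2 + \left(\left(-3\right) 5\right)^{\frac{3}{2}}\right)^{2} = \left(2 + \left(-15\right)^{\frac{3}{2}}\right)^{2} = \left(2 - 15 i \sqrt{15}\right)^{2}$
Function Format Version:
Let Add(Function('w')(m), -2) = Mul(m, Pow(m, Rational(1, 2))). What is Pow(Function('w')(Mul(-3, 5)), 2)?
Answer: Pow(Add(2, Mul(-15, I, Pow(15, Rational(1, 2)))), 2) ≈ Add(-3371.0, Mul(-232.38, I))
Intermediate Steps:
Function('w')(m) = Add(2, Pow(m, Rational(3, 2))) (Function('w')(m) = Add(2, Mul(m, Pow(m, Rational(1, 2)))) = Add(2, Pow(m, Rational(3, 2))))
Pow(Function('w')(Mul(-3, 5)), 2) = Pow(Add(2, Pow(Mul(-3, 5), Rational(3, 2))), 2) = Pow(Add(2, Pow(-15, Rational(3, 2))), 2) = Pow(Add(2, Mul(-15, I, Pow(15, Rational(1, 2)))), 2)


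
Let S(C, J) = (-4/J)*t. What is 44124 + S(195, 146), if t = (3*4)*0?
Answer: 44124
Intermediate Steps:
t = 0 (t = 12*0 = 0)
S(C, J) = 0 (S(C, J) = -4/J*0 = 0)
44124 + S(195, 146) = 44124 + 0 = 44124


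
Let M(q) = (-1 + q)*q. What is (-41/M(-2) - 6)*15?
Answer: -385/2 ≈ -192.50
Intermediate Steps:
M(q) = q*(-1 + q)
(-41/M(-2) - 6)*15 = (-41*(-1/(2*(-1 - 2))) - 6)*15 = (-41/((-2*(-3))) - 6)*15 = (-41/6 - 6)*15 = -77/6*15 = -385/2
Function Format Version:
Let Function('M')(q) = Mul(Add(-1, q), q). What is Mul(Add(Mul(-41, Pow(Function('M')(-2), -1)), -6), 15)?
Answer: Rational(-385, 2) ≈ -192.50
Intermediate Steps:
Function('M')(q) = Mul(q, Add(-1, q))
Mul(Add(Mul(-41, Pow(Function('M')(-2), -1)), -6), 15) = Mul(Add(Mul(-41, Pow(Mul(-2, Add(-1, -2)), -1)), -6), 15) = Mul(Add(Mul(-41, Pow(Mul(-2, -3), -1)), -6), 15) = Mul(Add(Mul(-41, Pow(6, -1)), -6), 15) = Mul(Add(Mul(-41, Rational(1, 6)), -6), 15) = Mul(Add(Rational(-41, 6), -6), 15) = Mul(Rational(-77, 6), 15) = Rational(-385, 2)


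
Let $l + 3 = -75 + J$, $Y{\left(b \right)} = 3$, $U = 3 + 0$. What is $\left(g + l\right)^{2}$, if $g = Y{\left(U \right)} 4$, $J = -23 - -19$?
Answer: $4900$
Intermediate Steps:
$U = 3$
$J = -4$ ($J = -23 + 19 = -4$)
$g = 12$ ($g = 3 \cdot 4 = 12$)
$l = -82$ ($l = -3 - 79 = -82$)
$\left(g + l\right)^{2} = \left(12 - 82\right)^{2} = \left(-70\right)^{2} = 4900$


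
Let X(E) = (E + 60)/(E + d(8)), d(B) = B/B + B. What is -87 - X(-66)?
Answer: -1655/19 ≈ -87.105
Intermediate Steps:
d(B) = 1 + B
X(E) = (60 + E)/(9 + E) (X(E) = (E + 60)/(E + (1 + 8)) = (60 + E)/(E + 9) = (60 + E)/(9 + E))
-87 - X(-66) = -87 - (60 - 66)/(9 - 66) = -87 - (-6)/(-57) = -87 - (-1)*(-6)/57 = -87 - 1*2/19 = -87 - 2/19 = -1655/19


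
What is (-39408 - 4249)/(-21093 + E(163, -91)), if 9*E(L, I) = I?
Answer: 392913/189928 ≈ 2.0687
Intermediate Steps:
E(L, I) = I/9
(-39408 - 4249)/(-21093 + E(163, -91)) = (-39408 - 4249)/(-21093 + (1/9)*(-91)) = -43657/(-21093 - 91/9) = -43657/(-189928/9) = -43657*(-9/189928) = 392913/189928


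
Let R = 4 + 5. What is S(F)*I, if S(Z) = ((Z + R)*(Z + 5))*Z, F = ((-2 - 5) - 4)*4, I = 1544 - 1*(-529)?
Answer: -124504380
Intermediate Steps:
I = 2073 (I = 1544 + 529 = 2073)
R = 9
F = -44 (F = (-7 - 4)*4 = -11*4 = -44)
S(Z) = Z*(5 + Z)*(9 + Z) (S(Z) = ((Z + 9)*(Z + 5))*Z = ((9 + Z)*(5 + Z))*Z = ((5 + Z)*(9 + Z))*Z = Z*(5 + Z)*(9 + Z))
S(F)*I = -44*(45 + (-44)² + 14*(-44))*2073 = -44*(45 + 1936 - 616)*2073 = -44*1365*2073 = -60060*2073 = -124504380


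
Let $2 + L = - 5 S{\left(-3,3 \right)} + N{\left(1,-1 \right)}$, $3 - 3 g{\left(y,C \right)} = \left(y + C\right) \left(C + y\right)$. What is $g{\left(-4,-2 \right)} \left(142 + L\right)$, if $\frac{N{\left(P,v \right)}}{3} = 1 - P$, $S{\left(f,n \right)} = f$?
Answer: $-1705$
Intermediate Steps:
$g{\left(y,C \right)} = 1 - \frac{\left(C + y\right)^{2}}{3}$ ($g{\left(y,C \right)} = 1 - \frac{\left(y + C\right) \left(C + y\right)}{3} = 1 - \frac{\left(C + y\right) \left(C + y\right)}{3} = 1 - \frac{\left(C + y\right)^{2}}{3}$)
$N{\left(P,v \right)} = 3 - 3 P$ ($N{\left(P,v \right)} = 3 \left(1 - P\right) = 3 - 3 P$)
$L = 13$ ($L = -2 + \left(\left(-5\right) \left(-3\right) + \left(3 - 3\right)\right) = -2 + \left(15 + \left(3 - 3\right)\right) = -2 + \left(15 + 0\right) = -2 + 15 = 13$)
$g{\left(-4,-2 \right)} \left(142 + L\right) = \left(1 - \frac{\left(-2 - 4\right)^{2}}{3}\right) \left(142 + 13\right) = \left(1 - \frac{\left(-6\right)^{2}}{3}\right) 155 = \left(1 - 12\right) 155 = \left(-11\right) 155 = -1705$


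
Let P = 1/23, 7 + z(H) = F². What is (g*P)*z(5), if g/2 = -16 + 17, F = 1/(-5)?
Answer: -348/575 ≈ -0.60522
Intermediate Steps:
F = -⅕ (F = 1*(-⅕) = -⅕ ≈ -0.20000)
z(H) = -174/25 (z(H) = -7 + (-⅕)² = -7 + 1/25 = -174/25)
P = 1/23 ≈ 0.043478
g = 2 (g = 2*(-16 + 17) = 2*1 = 2)
(g*P)*z(5) = (2*(1/23))*(-174/25) = (2/23)*(-174/25) = -348/575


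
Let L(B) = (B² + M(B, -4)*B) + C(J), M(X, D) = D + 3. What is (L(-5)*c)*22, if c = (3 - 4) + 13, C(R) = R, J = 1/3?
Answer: 8008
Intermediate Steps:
J = ⅓ ≈ 0.33333
M(X, D) = 3 + D
c = 12 (c = -1 + 13 = 12)
L(B) = ⅓ + B² - B (L(B) = (B² + (3 - 4)*B) + ⅓ = (B² - B) + ⅓ = ⅓ + B² - B)
(L(-5)*c)*22 = ((⅓ + (-5)² - 1*(-5))*12)*22 = ((⅓ + 25 + 5)*12)*22 = ((91/3)*12)*22 = 364*22 = 8008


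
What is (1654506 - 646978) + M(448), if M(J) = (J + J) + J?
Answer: 1008872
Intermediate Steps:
M(J) = 3*J (M(J) = 2*J + J = 3*J)
(1654506 - 646978) + M(448) = (1654506 - 646978) + 3*448 = 1007528 + 1344 = 1008872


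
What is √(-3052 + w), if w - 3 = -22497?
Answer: I*√25546 ≈ 159.83*I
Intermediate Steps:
w = -22494 (w = 3 - 22497 = -22494)
√(-3052 + w) = √(-3052 - 22494) = √(-25546) = I*√25546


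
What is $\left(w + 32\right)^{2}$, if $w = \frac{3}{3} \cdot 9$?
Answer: $1681$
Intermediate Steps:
$w = 9$ ($w = 3 \cdot \frac{1}{3} \cdot 9 = 1 \cdot 9 = 9$)
$\left(w + 32\right)^{2} = \left(9 + 32\right)^{2} = 41^{2} = 1681$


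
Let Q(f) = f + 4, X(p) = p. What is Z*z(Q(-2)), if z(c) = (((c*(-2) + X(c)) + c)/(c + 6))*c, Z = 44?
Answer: 0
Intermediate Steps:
Q(f) = 4 + f
z(c) = 0 (z(c) = (((c*(-2) + c) + c)/(c + 6))*c = (((-2*c + c) + c)/(6 + c))*c = ((-c + c)/(6 + c))*c = (0/(6 + c))*c = 0*c = 0)
Z*z(Q(-2)) = 44*0 = 0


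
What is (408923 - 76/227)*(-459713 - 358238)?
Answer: -75926665563195/227 ≈ -3.3448e+11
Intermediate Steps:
(408923 - 76/227)*(-459713 - 358238) = (408923 - 76/227)*(-817951) = (92825445/227)*(-817951) = -75926665563195/227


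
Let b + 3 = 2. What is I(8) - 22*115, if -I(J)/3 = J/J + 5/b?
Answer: -2518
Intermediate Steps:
b = -1 (b = -3 + 2 = -1)
I(J) = 12 (I(J) = -3*(J/J + 5/(-1)) = -3*(1 + 5*(-1)) = -3*(1 - 5) = -3*(-4) = 12)
I(8) - 22*115 = 12 - 22*115 = 12 - 2530 = -2518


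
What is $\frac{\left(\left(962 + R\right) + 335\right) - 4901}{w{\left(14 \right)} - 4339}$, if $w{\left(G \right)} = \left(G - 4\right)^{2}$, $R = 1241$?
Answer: $\frac{2363}{4239} \approx 0.55744$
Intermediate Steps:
$w{\left(G \right)} = \left(-4 + G\right)^{2}$
$\frac{\left(\left(962 + R\right) + 335\right) - 4901}{w{\left(14 \right)} - 4339} = \frac{\left(\left(962 + 1241\right) + 335\right) - 4901}{\left(-4 + 14\right)^{2} - 4339} = \frac{\left(2203 + 335\right) - 4901}{10^{2} - 4339} = \frac{2538 - 4901}{100 - 4339} = - \frac{2363}{-4239} = \left(-2363\right) \left(- \frac{1}{4239}\right) = \frac{2363}{4239}$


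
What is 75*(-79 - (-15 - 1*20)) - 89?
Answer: -3389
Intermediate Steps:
75*(-79 - (-15 - 1*20)) - 89 = 75*(-79 - (-15 - 20)) - 89 = 75*(-79 - 1*(-35)) - 89 = 75*(-79 + 35) - 89 = 75*(-44) - 89 = -3300 - 89 = -3389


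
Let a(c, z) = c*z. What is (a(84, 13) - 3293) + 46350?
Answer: 44149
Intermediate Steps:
(a(84, 13) - 3293) + 46350 = (84*13 - 3293) + 46350 = (1092 - 3293) + 46350 = -2201 + 46350 = 44149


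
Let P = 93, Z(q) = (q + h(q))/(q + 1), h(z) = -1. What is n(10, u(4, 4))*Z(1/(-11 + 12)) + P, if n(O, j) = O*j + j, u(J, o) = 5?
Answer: 93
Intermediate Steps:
n(O, j) = j + O*j
Z(q) = (-1 + q)/(1 + q) (Z(q) = (q - 1)/(q + 1) = (-1 + q)/(1 + q))
n(10, u(4, 4))*Z(1/(-11 + 12)) + P = (5*(1 + 10))*((-1 + 1/(-11 + 12))/(1 + 1/(-11 + 12))) + 93 = (5*11)*((-1 + 1/1)/(1 + 1/1)) + 93 = 55*((-1 + 1)/(1 + 1)) + 93 = 55*(0/2) + 93 = 55*((½)*0) + 93 = 55*0 + 93 = 0 + 93 = 93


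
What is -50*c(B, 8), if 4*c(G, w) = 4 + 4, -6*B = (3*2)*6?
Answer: -100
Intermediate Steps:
B = -6 (B = -3*2*6/6 = -6 ≈ -6.0000)
c(G, w) = 2 (c(G, w) = (4 + 4)/4 = (1/4)*8 = 2)
-50*c(B, 8) = -50*2 = -100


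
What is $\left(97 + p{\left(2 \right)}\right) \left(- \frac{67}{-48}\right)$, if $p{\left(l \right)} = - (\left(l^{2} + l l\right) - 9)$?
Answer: $\frac{3283}{24} \approx 136.79$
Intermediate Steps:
$p{\left(l \right)} = 9 - 2 l^{2}$ ($p{\left(l \right)} = - (\left(l^{2} + l^{2}\right) - 9) = - (2 l^{2} - 9) = - (-9 + 2 l^{2}) = 9 - 2 l^{2}$)
$\left(97 + p{\left(2 \right)}\right) \left(- \frac{67}{-48}\right) = \left(97 + \left(9 - 2 \cdot 2^{2}\right)\right) \left(- \frac{67}{-48}\right) = \left(97 + \left(9 - 8\right)\right) \left(\left(-67\right) \left(- \frac{1}{48}\right)\right) = \left(97 + \left(9 - 8\right)\right) \frac{67}{48} = \left(97 + 1\right) \frac{67}{48} = 98 \cdot \frac{67}{48} = \frac{3283}{24}$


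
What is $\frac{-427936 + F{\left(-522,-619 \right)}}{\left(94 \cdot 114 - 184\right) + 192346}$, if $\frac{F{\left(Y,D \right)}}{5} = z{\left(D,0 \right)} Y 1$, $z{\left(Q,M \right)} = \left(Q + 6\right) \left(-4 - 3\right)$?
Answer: $- \frac{5813723}{101439} \approx -57.313$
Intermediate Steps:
$z{\left(Q,M \right)} = -42 - 7 Q$ ($z{\left(Q,M \right)} = \left(6 + Q\right) \left(-7\right) = -42 - 7 Q$)
$F{\left(Y,D \right)} = 5 Y \left(-42 - 7 D\right)$ ($F{\left(Y,D \right)} = 5 \left(-42 - 7 D\right) Y 1 = 5 \left(-42 - 7 D\right) Y = 5 Y \left(-42 - 7 D\right)$)
$\frac{-427936 + F{\left(-522,-619 \right)}}{\left(94 \cdot 114 - 184\right) + 192346} = \frac{-427936 - - 18270 \left(6 - 619\right)}{\left(94 \cdot 114 - 184\right) + 192346} = \frac{-427936 - \left(-18270\right) \left(-613\right)}{\left(10716 - 184\right) + 192346} = \frac{-427936 - 11199510}{10532 + 192346} = - \frac{11627446}{202878} = \left(-11627446\right) \frac{1}{202878} = - \frac{5813723}{101439}$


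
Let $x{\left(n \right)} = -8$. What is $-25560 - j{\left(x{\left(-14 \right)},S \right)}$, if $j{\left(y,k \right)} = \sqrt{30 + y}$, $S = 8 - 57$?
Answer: $-25560 - \sqrt{22} \approx -25565.0$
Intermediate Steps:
$S = -49$
$-25560 - j{\left(x{\left(-14 \right)},S \right)} = -25560 - \sqrt{30 - 8} = -25560 - \sqrt{22}$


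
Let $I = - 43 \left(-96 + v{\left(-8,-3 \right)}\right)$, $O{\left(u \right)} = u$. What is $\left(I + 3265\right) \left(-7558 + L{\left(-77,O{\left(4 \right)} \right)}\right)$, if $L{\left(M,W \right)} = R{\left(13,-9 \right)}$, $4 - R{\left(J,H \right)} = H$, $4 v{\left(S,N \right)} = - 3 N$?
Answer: $- \frac{220200825}{4} \approx -5.505 \cdot 10^{7}$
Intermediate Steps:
$v{\left(S,N \right)} = - \frac{3 N}{4}$ ($v{\left(S,N \right)} = \frac{\left(-3\right) N}{4} = - \frac{3 N}{4}$)
$R{\left(J,H \right)} = 4 - H$
$I = \frac{16125}{4}$ ($I = - 43 \left(-96 - - \frac{9}{4}\right) = - 43 \left(-96 + \frac{9}{4}\right) = \left(-43\right) \left(- \frac{375}{4}\right) = \frac{16125}{4} \approx 4031.3$)
$L{\left(M,W \right)} = 13$ ($L{\left(M,W \right)} = 4 - -9 = 4 + 9 = 13$)
$\left(I + 3265\right) \left(-7558 + L{\left(-77,O{\left(4 \right)} \right)}\right) = \left(\frac{16125}{4} + 3265\right) \left(-7558 + 13\right) = \frac{29185}{4} \left(-7545\right) = - \frac{220200825}{4}$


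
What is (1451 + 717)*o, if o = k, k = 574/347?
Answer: 1244432/347 ≈ 3586.3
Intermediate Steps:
k = 574/347 (k = 574*(1/347) = 574/347 ≈ 1.6542)
o = 574/347 ≈ 1.6542
(1451 + 717)*o = (1451 + 717)*(574/347) = 2168*(574/347) = 1244432/347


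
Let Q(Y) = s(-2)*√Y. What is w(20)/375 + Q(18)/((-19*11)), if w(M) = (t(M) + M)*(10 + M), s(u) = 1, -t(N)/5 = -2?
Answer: 12/5 - 3*√2/209 ≈ 2.3797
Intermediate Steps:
t(N) = 10 (t(N) = -5*(-2) = 10)
w(M) = (10 + M)² (w(M) = (10 + M)*(10 + M) = (10 + M)²)
Q(Y) = √Y (Q(Y) = 1*√Y = √Y)
w(20)/375 + Q(18)/((-19*11)) = (100 + 20² + 20*20)/375 + √18/((-19*11)) = (100 + 400 + 400)*(1/375) + (3*√2)/(-209) = 900*(1/375) + (3*√2)*(-1/209) = 12/5 - 3*√2/209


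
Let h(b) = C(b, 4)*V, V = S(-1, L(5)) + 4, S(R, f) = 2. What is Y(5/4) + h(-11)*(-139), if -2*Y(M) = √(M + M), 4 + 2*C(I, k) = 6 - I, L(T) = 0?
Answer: -5421 - √10/4 ≈ -5421.8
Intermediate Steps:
C(I, k) = 1 - I/2 (C(I, k) = -2 + (6 - I)/2 = -2 + (3 - I/2) = 1 - I/2)
V = 6 (V = 2 + 4 = 6)
h(b) = 6 - 3*b (h(b) = (1 - b/2)*6 = 6 - 3*b)
Y(M) = -√2*√M/2 (Y(M) = -√(M + M)/2 = -√2*√M/2)
Y(5/4) + h(-11)*(-139) = -√2*√(5/4)/2 + (6 - 3*(-11))*(-139) = -√2*√(5*(¼))/2 + (6 + 33)*(-139) = -√2*√(5/4)/2 + 39*(-139) = -√2*√5/2/2 - 5421 = -√10/4 - 5421 = -5421 - √10/4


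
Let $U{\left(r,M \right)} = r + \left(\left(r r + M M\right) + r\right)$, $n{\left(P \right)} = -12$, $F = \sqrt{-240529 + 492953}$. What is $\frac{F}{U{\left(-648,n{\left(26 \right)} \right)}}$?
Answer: $\frac{\sqrt{63106}}{209376} \approx 0.0011998$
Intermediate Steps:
$F = 2 \sqrt{63106}$ ($F = \sqrt{252424} = 2 \sqrt{63106} \approx 502.42$)
$U{\left(r,M \right)} = M^{2} + r^{2} + 2 r$ ($U{\left(r,M \right)} = r + \left(\left(r^{2} + M^{2}\right) + r\right) = r + \left(\left(M^{2} + r^{2}\right) + r\right) = r + \left(r + M^{2} + r^{2}\right) = M^{2} + r^{2} + 2 r$)
$\frac{F}{U{\left(-648,n{\left(26 \right)} \right)}} = \frac{2 \sqrt{63106}}{\left(-12\right)^{2} + \left(-648\right)^{2} + 2 \left(-648\right)} = \frac{2 \sqrt{63106}}{144 + 419904 - 1296} = \frac{2 \sqrt{63106}}{418752} = 2 \sqrt{63106} \cdot \frac{1}{418752} = \frac{\sqrt{63106}}{209376}$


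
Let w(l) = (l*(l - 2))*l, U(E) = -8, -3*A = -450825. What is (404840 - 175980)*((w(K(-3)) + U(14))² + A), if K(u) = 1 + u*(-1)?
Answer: 34523759860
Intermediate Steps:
A = 150275 (A = -⅓*(-450825) = 150275)
K(u) = 1 - u
w(l) = l²*(-2 + l) (w(l) = (l*(-2 + l))*l = l²*(-2 + l))
(404840 - 175980)*((w(K(-3)) + U(14))² + A) = (404840 - 175980)*(((1 - 1*(-3))²*(-2 + (1 - 1*(-3))) - 8)² + 150275) = 228860*(((1 + 3)²*(-2 + (1 + 3)) - 8)² + 150275) = 228860*((4²*(-2 + 4) - 8)² + 150275) = 228860*((16*2 - 8)² + 150275) = 228860*((32 - 8)² + 150275) = 228860*(24² + 150275) = 228860*(576 + 150275) = 228860*150851 = 34523759860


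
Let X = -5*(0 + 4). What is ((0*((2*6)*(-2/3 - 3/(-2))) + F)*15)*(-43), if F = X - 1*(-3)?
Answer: 10965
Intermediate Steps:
X = -20 (X = -5*4 = -20)
F = -17 (F = -20 - 1*(-3) = -20 + 3 = -17)
((0*((2*6)*(-2/3 - 3/(-2))) + F)*15)*(-43) = ((0*((2*6)*(-2/3 - 3/(-2))) - 17)*15)*(-43) = ((0*(12*(-2*⅓ - 3*(-½))) - 17)*15)*(-43) = ((0*(12*(-⅔ + 3/2)) - 17)*15)*(-43) = ((0*(12*(⅚)) - 17)*15)*(-43) = ((0*10 - 17)*15)*(-43) = ((0 - 17)*15)*(-43) = -17*15*(-43) = -255*(-43) = 10965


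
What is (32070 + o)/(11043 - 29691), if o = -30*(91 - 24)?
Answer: -835/518 ≈ -1.6120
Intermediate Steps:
o = -2010 (o = -30*67 = -2010)
(32070 + o)/(11043 - 29691) = (32070 - 2010)/(11043 - 29691) = 30060/(-18648) = 30060*(-1/18648) = -835/518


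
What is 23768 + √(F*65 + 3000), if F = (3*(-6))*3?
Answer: 23768 + I*√510 ≈ 23768.0 + 22.583*I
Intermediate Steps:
F = -54 (F = -18*3 = -54)
23768 + √(F*65 + 3000) = 23768 + √(-54*65 + 3000) = 23768 + √(-3510 + 3000) = 23768 + √(-510) = 23768 + I*√510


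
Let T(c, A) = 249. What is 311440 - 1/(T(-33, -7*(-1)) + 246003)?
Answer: 76692722879/246252 ≈ 3.1144e+5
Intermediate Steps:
311440 - 1/(T(-33, -7*(-1)) + 246003) = 311440 - 1/(249 + 246003) = 311440 - 1/246252 = 76692722879/246252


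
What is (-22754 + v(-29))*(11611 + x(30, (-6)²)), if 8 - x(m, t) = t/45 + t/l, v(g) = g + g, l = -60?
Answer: -1325240328/5 ≈ -2.6505e+8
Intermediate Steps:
v(g) = 2*g
x(m, t) = 8 - t/180 (x(m, t) = 8 - (t/45 + t/(-60)) = 8 - (t*(1/45) + t*(-1/60)) = 8 - (t/45 - t/60) = 8 - t/180)
(-22754 + v(-29))*(11611 + x(30, (-6)²)) = (-22754 + 2*(-29))*(11611 + (8 - 1/180*(-6)²)) = (-22754 - 58)*(11611 + (8 - 1/180*36)) = -22812*(11611 + (8 - ⅕)) = -22812*(11611 + 39/5) = -22812*58094/5 = -1325240328/5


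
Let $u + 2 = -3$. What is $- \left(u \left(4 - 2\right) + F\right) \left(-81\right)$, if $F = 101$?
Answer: $7371$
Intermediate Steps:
$u = -5$ ($u = -2 - 3 = -5$)
$- \left(u \left(4 - 2\right) + F\right) \left(-81\right) = - \left(- 5 \left(4 - 2\right) + 101\right) \left(-81\right) = - \left(\left(-5\right) 2 + 101\right) \left(-81\right) = - \left(-10 + 101\right) \left(-81\right) = - 91 \left(-81\right) = \left(-1\right) \left(-7371\right) = 7371$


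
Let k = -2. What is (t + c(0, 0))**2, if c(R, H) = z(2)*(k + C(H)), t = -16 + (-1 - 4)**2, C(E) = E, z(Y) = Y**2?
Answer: 1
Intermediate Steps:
t = 9 (t = -16 + (-5)**2 = -16 + 25 = 9)
c(R, H) = -8 + 4*H (c(R, H) = 2**2*(-2 + H) = 4*(-2 + H) = -8 + 4*H)
(t + c(0, 0))**2 = (9 + (-8 + 4*0))**2 = (9 + (-8 + 0))**2 = (9 - 8)**2 = 1**2 = 1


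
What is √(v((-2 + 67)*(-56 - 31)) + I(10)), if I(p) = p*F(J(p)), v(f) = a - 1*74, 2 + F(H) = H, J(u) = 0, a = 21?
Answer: I*√73 ≈ 8.544*I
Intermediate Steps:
F(H) = -2 + H
v(f) = -53 (v(f) = 21 - 1*74 = 21 - 74 = -53)
I(p) = -2*p (I(p) = p*(-2 + 0) = p*(-2) = -2*p)
√(v((-2 + 67)*(-56 - 31)) + I(10)) = √(-53 - 2*10) = √(-53 - 20) = √(-73) = I*√73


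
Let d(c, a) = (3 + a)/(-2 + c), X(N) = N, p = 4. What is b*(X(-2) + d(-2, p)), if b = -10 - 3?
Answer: 195/4 ≈ 48.750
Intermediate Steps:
d(c, a) = (3 + a)/(-2 + c)
b = -13
b*(X(-2) + d(-2, p)) = -13*(-2 + (3 + 4)/(-2 - 2)) = -13*(-2 + 7/(-4)) = -13*(-2 - 1/4*7) = -13*(-2 - 7/4) = -13*(-15/4) = 195/4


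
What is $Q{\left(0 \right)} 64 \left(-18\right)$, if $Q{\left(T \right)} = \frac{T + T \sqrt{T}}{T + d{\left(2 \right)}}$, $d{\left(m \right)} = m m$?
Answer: $0$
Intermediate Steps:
$d{\left(m \right)} = m^{2}$
$Q{\left(T \right)} = \frac{T + T^{\frac{3}{2}}}{4 + T}$ ($Q{\left(T \right)} = \frac{T + T \sqrt{T}}{T + 2^{2}} = \frac{T + T^{\frac{3}{2}}}{T + 4} = \frac{T + T^{\frac{3}{2}}}{4 + T}$)
$Q{\left(0 \right)} 64 \left(-18\right) = \frac{0 + 0^{\frac{3}{2}}}{4 + 0} \cdot 64 \left(-18\right) = \frac{0 + 0}{4} \cdot 64 \left(-18\right) = \frac{1}{4} \cdot 0 \cdot 64 \left(-18\right) = 0 \cdot 64 \left(-18\right) = 0 \left(-18\right) = 0$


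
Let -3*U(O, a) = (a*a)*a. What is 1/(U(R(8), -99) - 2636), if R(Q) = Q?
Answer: 1/320797 ≈ 3.1172e-6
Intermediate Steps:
U(O, a) = -a³/3 (U(O, a) = -a*a*a/3 = -a²*a/3 = -a³/3)
1/(U(R(8), -99) - 2636) = 1/(-⅓*(-99)³ - 2636) = 1/(-⅓*(-970299) - 2636) = 1/(323433 - 2636) = 1/320797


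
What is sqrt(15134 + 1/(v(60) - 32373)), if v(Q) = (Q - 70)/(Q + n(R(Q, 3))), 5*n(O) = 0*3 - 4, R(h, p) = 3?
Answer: sqrt(347414216541792202)/4791229 ≈ 123.02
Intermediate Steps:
n(O) = -4/5 (n(O) = (0*3 - 4)/5 = (0 - 4)/5 = (1/5)*(-4) = -4/5)
v(Q) = (-70 + Q)/(-4/5 + Q) (v(Q) = (Q - 70)/(Q - 4/5) = (-70 + Q)/(-4/5 + Q))
sqrt(15134 + 1/(v(60) - 32373)) = sqrt(15134 + 1/(5*(-70 + 60)/(-4 + 5*60) - 32373)) = sqrt(15134 + 1/(5*(-10)/(-4 + 300) - 32373)) = sqrt(15134 + 1/(5*(-10)/296 - 32373)) = sqrt(15134 + 1/(5*(1/296)*(-10) - 32373)) = sqrt(15134 + 1/(-25/148 - 32373)) = sqrt(15134 + 1/(-4791229/148)) = sqrt(15134 - 148/4791229) = sqrt(72510459538/4791229) = sqrt(347414216541792202)/4791229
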